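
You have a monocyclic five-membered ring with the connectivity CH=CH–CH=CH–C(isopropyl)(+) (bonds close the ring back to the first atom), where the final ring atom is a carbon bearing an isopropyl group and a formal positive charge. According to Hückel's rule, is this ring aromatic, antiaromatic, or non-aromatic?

The p orbitals form a continuous loop: each doubly-bonded ring atom is sp² with one p-orbital electron; the carbocation has an empty p orbital. The ring is fully conjugated.
Adding the contributions, 2 × 2 = 4 from the double-bond units + 0 from the C(isopropyl)(+) atom = 4.
A 4n π count (4, n = 1) in a planar conjugated ring means antiaromatic.

Antiaromatic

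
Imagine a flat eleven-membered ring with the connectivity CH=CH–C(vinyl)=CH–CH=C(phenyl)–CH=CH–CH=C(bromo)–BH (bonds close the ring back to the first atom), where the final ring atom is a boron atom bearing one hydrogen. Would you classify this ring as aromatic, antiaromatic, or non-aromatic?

All ring atoms are sp² and supply a p orbital to the ring (the double-bond atoms are sp², each contributing one p electron; the boron has an empty p orbital); the conjugation is uninterrupted.
Counting π electrons: 5 × 2 = 10 from the double-bond units + 0 from the BH atom = 10.
10 = 4(2) + 2, which satisfies Hückel's 4n+2 rule.

Aromatic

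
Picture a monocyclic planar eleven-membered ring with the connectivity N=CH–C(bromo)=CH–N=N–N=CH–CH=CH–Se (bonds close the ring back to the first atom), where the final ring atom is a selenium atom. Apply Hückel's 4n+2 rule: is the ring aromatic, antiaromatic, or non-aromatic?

Antiaromatic

Check conjugation: the double-bond atoms are sp², each contributing one p electron; each sp² =N– keeps its lone pair in-plane and puts one electron into the π system; the selenium donates one lone pair from its p orbital — every position has a p orbital, so the cyclic π system is continuous.
Adding the contributions, 5 × 2 = 10 from the double-bond units + 2 from the Se atom = 12.
With 12 = 4·3 π electrons, Hückel's rule classifies the planar ring as antiaromatic.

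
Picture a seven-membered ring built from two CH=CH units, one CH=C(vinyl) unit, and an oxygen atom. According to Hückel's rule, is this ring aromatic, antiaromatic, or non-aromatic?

All ring atoms are sp² and supply a p orbital to the ring (each doubly-bonded ring atom is sp² with one p-orbital electron; the oxygen donates one lone pair from its p orbital); the conjugation is uninterrupted.
π-electron count: 3 × 2 = 6 from the double-bond units + 2 from the O atom = 8.
With 8 = 4·2 π electrons, Hückel's rule classifies the planar ring as antiaromatic.

Antiaromatic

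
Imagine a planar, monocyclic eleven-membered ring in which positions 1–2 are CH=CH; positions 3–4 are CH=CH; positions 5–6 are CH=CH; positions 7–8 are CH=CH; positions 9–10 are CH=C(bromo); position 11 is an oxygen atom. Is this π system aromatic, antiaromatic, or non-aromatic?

Antiaromatic

Every ring atom contributes a p orbital perpendicular to the ring (every atom in a ring double bond is sp² and brings one electron to the p orbital; the oxygen donates one lone pair from its p orbital), so the π system is cyclic and fully conjugated.
Adding the contributions, 5 × 2 = 10 from the double-bond units + 2 from the O atom = 12.
A 4n π count (12, n = 3) in a planar conjugated ring means antiaromatic.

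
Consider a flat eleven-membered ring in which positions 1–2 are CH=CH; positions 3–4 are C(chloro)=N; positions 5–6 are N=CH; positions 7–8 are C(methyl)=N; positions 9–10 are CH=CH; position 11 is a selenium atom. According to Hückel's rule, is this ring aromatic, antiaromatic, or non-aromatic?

The p orbitals form a continuous loop: each doubly-bonded ring atom is sp² with one p-orbital electron; the doubly-bonded nitrogens are pyridine-type — their lone pairs lie in the ring plane, leaving one electron in the p orbital; the selenium donates one lone pair from its p orbital. The ring is fully conjugated.
π-electron count: 5 × 2 = 10 from the double-bond units + 2 from the Se atom = 12.
12 is a 4n count (n = 3), so the planar conjugated ring is antiaromatic.

Antiaromatic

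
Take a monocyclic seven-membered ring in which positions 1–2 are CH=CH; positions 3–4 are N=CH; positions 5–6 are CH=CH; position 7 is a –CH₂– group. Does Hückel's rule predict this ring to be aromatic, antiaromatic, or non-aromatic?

Non-aromatic

At the CH2 position, the tetrahedral CH₂ carbon is sp³ and has no p orbital in the ring π system; the ring's p-orbital overlap is broken there.
A ring that is not fully conjugated cannot be aromatic or antiaromatic regardless of its π-electron count.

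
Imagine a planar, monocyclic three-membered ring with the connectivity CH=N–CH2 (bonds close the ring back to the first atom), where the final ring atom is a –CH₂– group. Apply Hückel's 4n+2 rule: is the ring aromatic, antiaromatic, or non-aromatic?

Non-aromatic

At the CH2 position, the tetrahedral CH₂ carbon is sp³ and has no p orbital in the ring π system; the ring's p-orbital overlap is broken there.
Hückel's rule only applies to fully conjugated rings, so this one is simply non-aromatic.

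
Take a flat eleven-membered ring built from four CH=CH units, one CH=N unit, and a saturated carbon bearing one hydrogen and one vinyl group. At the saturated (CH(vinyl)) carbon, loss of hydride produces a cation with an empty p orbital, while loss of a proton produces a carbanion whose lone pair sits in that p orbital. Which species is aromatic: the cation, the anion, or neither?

The cation

Once that carbon is sp², every ring atom has a p orbital and both ions are fully conjugated.
Cation: 5 × 2 + 0 = 10 π electrons → 4(2)+2, aromatic.
Anion: 5 × 2 + 2 = 12 π electrons → 4(3), antiaromatic.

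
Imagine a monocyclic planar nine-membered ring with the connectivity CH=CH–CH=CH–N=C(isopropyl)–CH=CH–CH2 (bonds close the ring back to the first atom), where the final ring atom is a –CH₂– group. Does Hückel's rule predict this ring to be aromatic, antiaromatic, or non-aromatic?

Non-aromatic

Because the tetrahedral CH₂ carbon is sp³ and has no p orbital in the ring π system at the CH2 position, the π system cannot extend all the way around the ring.
Broken conjugation rules out both aromaticity and antiaromaticity.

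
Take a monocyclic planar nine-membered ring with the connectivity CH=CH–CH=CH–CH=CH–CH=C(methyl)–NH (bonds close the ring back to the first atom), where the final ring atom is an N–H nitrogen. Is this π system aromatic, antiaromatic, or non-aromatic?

Aromatic

All ring atoms are sp² and supply a p orbital to the ring (the double-bond atoms are sp², each contributing one p electron; the pyrrole-type nitrogen donates its lone pair from the p orbital); the conjugation is uninterrupted.
Tallying contributions gives 4 × 2 = 8 from the double-bond units + 2 from the NH atom = 10.
10 = 4(2) + 2, which satisfies Hückel's 4n+2 rule.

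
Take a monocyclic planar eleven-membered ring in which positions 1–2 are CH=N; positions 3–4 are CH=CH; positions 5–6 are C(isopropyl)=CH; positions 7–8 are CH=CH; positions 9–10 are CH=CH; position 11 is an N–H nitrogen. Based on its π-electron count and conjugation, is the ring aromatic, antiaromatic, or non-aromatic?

Antiaromatic

All ring atoms are sp² and supply a p orbital to the ring (each doubly-bonded ring atom is sp² with one p-orbital electron; the doubly-bonded nitrogens are pyridine-type — their lone pairs lie in the ring plane, leaving one electron in the p orbital; the pyrrole-type nitrogen donates its lone pair from the p orbital); the conjugation is uninterrupted.
Tallying contributions gives 5 × 2 = 10 from the double-bond units + 2 from the NH atom = 12.
12 = 4(3); a planar, fully conjugated 4n system is antiaromatic.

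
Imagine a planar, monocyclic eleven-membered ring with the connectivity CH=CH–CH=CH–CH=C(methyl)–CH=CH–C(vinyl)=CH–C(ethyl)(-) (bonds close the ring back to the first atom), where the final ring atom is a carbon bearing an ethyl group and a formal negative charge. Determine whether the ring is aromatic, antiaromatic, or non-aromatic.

All ring atoms are sp² and supply a p orbital to the ring (each doubly-bonded ring atom is sp² with one p-orbital electron; the carbanion's lone pair occupies the p orbital); the conjugation is uninterrupted.
Counting π electrons: 5 × 2 = 10 from the double-bond units + 2 from the C(ethyl)(-) atom = 12.
With 12 = 4·3 π electrons, Hückel's rule classifies the planar ring as antiaromatic.

Antiaromatic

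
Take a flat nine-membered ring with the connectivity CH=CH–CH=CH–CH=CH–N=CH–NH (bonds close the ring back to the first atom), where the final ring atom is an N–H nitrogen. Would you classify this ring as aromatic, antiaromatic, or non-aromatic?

Every ring atom contributes a p orbital perpendicular to the ring (each doubly-bonded ring atom is sp² with one p-orbital electron; the doubly-bonded nitrogens are pyridine-type — their lone pairs lie in the ring plane, leaving one electron in the p orbital; the pyrrole-type nitrogen donates its lone pair from the p orbital), so the π system is cyclic and fully conjugated.
π-electron count: 4 × 2 = 8 from the double-bond units + 2 from the NH atom = 10.
With 10 π electrons (n = 2), the Hückel 4n+2 condition holds.

Aromatic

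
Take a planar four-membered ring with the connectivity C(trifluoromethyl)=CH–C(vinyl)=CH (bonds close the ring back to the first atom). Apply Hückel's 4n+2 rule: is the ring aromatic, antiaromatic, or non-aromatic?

Antiaromatic

All ring atoms are sp² and supply a p orbital to the ring (every atom in a ring double bond is sp² and brings one electron to the p orbital); the conjugation is uninterrupted.
Counting π electrons: 2 × 2 = 4 from the 2 double-bond units.
4 is a 4n count (n = 1), so the planar conjugated ring is antiaromatic.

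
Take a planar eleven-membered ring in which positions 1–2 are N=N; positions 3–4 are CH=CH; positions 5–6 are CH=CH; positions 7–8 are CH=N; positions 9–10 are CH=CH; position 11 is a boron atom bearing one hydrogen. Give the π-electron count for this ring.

10

Every ring atom contributes a p orbital perpendicular to the ring (every atom in a ring double bond is sp² and brings one electron to the p orbital; each =N– nitrogen is pyridine-type (lone pair in the sp² plane, one electron in the p orbital); the boron has an empty p orbital), so the π system is cyclic and fully conjugated.
π-electron count: 5 × 2 = 10 from the double-bond units + 0 from the BH atom = 10.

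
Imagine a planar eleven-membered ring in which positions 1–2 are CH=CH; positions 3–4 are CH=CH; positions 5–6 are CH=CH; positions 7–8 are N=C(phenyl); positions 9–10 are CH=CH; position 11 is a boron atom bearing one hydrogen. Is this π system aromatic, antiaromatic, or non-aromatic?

The p orbitals form a continuous loop: the double-bond atoms are sp², each contributing one p electron; the doubly-bonded nitrogens are pyridine-type — their lone pairs lie in the ring plane, leaving one electron in the p orbital; the boron has an empty p orbital. The ring is fully conjugated.
Counting π electrons: 5 × 2 = 10 from the double-bond units + 0 from the BH atom = 10.
With 10 π electrons (n = 2), the Hückel 4n+2 condition holds.

Aromatic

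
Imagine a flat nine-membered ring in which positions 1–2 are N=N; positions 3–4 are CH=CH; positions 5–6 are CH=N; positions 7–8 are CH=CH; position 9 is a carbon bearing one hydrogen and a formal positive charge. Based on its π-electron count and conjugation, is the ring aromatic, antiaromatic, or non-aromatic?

Antiaromatic

The p orbitals form a continuous loop: every atom in a ring double bond is sp² and brings one electron to the p orbital; the doubly-bonded nitrogens are pyridine-type — their lone pairs lie in the ring plane, leaving one electron in the p orbital; the carbocation has an empty p orbital. The ring is fully conjugated.
Tallying contributions gives 4 × 2 = 8 from the double-bond units + 0 from the CH(+) atom = 8.
With 8 = 4·2 π electrons, Hückel's rule classifies the planar ring as antiaromatic.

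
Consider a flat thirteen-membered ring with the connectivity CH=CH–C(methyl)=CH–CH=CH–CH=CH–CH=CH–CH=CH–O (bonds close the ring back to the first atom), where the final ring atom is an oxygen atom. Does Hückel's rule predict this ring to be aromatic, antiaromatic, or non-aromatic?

Aromatic

All ring atoms are sp² and supply a p orbital to the ring (the double-bond atoms are sp², each contributing one p electron; the oxygen donates one lone pair from its p orbital); the conjugation is uninterrupted.
Tallying contributions gives 6 × 2 = 12 from the double-bond units + 2 from the O atom = 14.
14 = 4(3) + 2, which satisfies Hückel's 4n+2 rule.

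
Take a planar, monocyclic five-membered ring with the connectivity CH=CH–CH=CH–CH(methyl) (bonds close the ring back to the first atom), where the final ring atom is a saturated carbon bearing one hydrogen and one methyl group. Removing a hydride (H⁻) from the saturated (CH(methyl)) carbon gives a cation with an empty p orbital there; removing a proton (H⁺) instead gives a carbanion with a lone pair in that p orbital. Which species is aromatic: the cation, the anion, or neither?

In both ions every ring atom is sp² and contributes a p orbital, so both rings are fully conjugated.
Cation: 2 × 2 + 0 = 4 π electrons → 4(1), antiaromatic.
Anion: 2 × 2 + 2 = 6 π electrons → 4(1)+2, aromatic.

The anion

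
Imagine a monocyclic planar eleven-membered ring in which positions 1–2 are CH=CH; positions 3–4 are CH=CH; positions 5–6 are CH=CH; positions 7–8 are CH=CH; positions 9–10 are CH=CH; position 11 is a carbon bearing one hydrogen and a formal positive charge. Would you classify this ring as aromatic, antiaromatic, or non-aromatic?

Check conjugation: every atom in a ring double bond is sp² and brings one electron to the p orbital; the carbocation has an empty p orbital — every position has a p orbital, so the cyclic π system is continuous.
π-electron count: 5 × 2 = 10 from the double-bond units + 0 from the CH(+) atom = 10.
With 10 π electrons (n = 2), the Hückel 4n+2 condition holds.

Aromatic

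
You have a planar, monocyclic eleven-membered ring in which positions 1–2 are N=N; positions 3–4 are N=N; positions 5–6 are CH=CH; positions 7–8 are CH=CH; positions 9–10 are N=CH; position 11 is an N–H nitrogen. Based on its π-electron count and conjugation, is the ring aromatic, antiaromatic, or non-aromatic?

All ring atoms are sp² and supply a p orbital to the ring (the double-bond atoms are sp², each contributing one p electron; the doubly-bonded nitrogens are pyridine-type — their lone pairs lie in the ring plane, leaving one electron in the p orbital; the pyrrole-type nitrogen donates its lone pair from the p orbital); the conjugation is uninterrupted.
Adding the contributions, 5 × 2 = 10 from the double-bond units + 2 from the NH atom = 12.
With 12 = 4·3 π electrons, Hückel's rule classifies the planar ring as antiaromatic.

Antiaromatic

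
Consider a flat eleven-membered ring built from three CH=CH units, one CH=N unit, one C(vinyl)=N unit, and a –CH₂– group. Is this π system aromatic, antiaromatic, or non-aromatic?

Because the tetrahedral CH₂ carbon is sp³ and has no p orbital in the ring π system at the CH2 position, the π system cannot extend all the way around the ring.
Without a continuous loop of overlapping p orbitals the Hückel electron count never comes into play.

Non-aromatic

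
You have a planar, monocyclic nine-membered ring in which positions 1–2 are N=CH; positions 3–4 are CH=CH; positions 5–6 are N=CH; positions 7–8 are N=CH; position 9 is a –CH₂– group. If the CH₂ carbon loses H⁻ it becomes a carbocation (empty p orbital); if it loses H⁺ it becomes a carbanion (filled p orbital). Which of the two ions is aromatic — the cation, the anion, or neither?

The anion

Both ions have a continuous loop of p orbitals — each ring atom is sp².
Cation: 4 × 2 + 0 = 8 π electrons → 4(2), antiaromatic.
Anion: 4 × 2 + 2 = 10 π electrons → 4(2)+2, aromatic.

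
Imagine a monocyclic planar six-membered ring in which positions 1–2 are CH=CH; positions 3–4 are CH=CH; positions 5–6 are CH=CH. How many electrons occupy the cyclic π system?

6

Check conjugation: the double-bond atoms are sp², each contributing one p electron — every position has a p orbital, so the cyclic π system is continuous.
Tallying contributions gives 3 × 2 = 6 from the 3 double-bond units.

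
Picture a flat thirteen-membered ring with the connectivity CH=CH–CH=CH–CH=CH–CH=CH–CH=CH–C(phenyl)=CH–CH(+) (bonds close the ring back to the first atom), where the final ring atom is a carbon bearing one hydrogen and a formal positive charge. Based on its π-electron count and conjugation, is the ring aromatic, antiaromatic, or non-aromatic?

Check conjugation: the double-bond atoms are sp², each contributing one p electron; the carbocation has an empty p orbital — every position has a p orbital, so the cyclic π system is continuous.
Adding the contributions, 6 × 2 = 12 from the double-bond units + 0 from the CH(+) atom = 12.
With 12 = 4·3 π electrons, Hückel's rule classifies the planar ring as antiaromatic.

Antiaromatic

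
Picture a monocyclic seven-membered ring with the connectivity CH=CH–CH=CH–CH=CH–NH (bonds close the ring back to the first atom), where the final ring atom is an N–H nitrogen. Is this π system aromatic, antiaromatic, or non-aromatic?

All ring atoms are sp² and supply a p orbital to the ring (every atom in a ring double bond is sp² and brings one electron to the p orbital; the pyrrole-type nitrogen donates its lone pair from the p orbital); the conjugation is uninterrupted.
π-electron count: 3 × 2 = 6 from the double-bond units + 2 from the NH atom = 8.
With 8 = 4·2 π electrons, Hückel's rule classifies the planar ring as antiaromatic.

Antiaromatic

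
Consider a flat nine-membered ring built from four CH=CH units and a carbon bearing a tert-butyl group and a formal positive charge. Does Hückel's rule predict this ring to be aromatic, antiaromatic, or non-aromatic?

Antiaromatic

Every ring atom contributes a p orbital perpendicular to the ring (every atom in a ring double bond is sp² and brings one electron to the p orbital; the carbocation has an empty p orbital), so the π system is cyclic and fully conjugated.
Counting π electrons: 4 × 2 = 8 from the double-bond units + 0 from the C(tert-butyl)(+) atom = 8.
A 4n π count (8, n = 2) in a planar conjugated ring means antiaromatic.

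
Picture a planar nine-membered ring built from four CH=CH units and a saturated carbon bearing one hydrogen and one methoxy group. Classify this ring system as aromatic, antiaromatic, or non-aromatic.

Non-aromatic

Because that saturated carbon is sp³ and has no p orbital in the ring π system at the CH(methoxy) position, the π system cannot extend all the way around the ring.
Without a continuous loop of overlapping p orbitals the Hückel electron count never comes into play.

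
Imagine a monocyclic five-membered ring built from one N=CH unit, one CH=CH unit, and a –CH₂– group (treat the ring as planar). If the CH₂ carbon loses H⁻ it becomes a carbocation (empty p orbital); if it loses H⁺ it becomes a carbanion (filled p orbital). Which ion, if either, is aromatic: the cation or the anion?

Both ions have a continuous loop of p orbitals — each ring atom is sp².
Cation: 2 × 2 + 0 = 4 π electrons → 4(1), antiaromatic.
Anion: 2 × 2 + 2 = 6 π electrons → 4(1)+2, aromatic.

The anion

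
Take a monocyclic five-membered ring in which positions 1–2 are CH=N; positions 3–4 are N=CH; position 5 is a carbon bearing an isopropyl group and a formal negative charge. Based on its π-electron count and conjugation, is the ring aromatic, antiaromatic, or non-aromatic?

The p orbitals form a continuous loop: each doubly-bonded ring atom is sp² with one p-orbital electron; each =N– nitrogen is pyridine-type (lone pair in the sp² plane, one electron in the p orbital); the carbanion's lone pair occupies the p orbital. The ring is fully conjugated.
Counting π electrons: 2 × 2 = 4 from the double-bond units + 2 from the C(isopropyl)(-) atom = 6.
6 = 4(1) + 2, which satisfies Hückel's 4n+2 rule.

Aromatic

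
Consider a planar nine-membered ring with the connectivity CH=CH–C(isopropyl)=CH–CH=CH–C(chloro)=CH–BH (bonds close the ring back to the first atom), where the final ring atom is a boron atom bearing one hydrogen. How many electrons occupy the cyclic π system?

Every ring atom contributes a p orbital perpendicular to the ring (the double-bond atoms are sp², each contributing one p electron; the boron has an empty p orbital), so the π system is cyclic and fully conjugated.
π-electron count: 4 × 2 = 8 from the double-bond units + 0 from the BH atom = 8.

8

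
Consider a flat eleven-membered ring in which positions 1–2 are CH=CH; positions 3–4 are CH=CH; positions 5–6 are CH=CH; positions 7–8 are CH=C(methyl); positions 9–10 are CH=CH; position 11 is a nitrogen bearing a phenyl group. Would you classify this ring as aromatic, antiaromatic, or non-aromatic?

Antiaromatic

Every ring atom contributes a p orbital perpendicular to the ring (each doubly-bonded ring atom is sp² with one p-orbital electron; the pyrrole-type nitrogen donates its lone pair from the p orbital), so the π system is cyclic and fully conjugated.
Counting π electrons: 5 × 2 = 10 from the double-bond units + 2 from the N(phenyl) atom = 12.
A 4n π count (12, n = 3) in a planar conjugated ring means antiaromatic.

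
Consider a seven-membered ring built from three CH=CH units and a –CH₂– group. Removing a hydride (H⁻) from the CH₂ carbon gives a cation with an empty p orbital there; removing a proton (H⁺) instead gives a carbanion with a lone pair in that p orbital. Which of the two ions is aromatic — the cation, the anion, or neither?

In either ion the ring is fully conjugated: every atom, including the new sp² carbon, supplies a p orbital.
Cation: 3 × 2 + 0 = 6 π electrons → 4(1)+2, aromatic.
Anion: 3 × 2 + 2 = 8 π electrons → 4(2), antiaromatic.

The cation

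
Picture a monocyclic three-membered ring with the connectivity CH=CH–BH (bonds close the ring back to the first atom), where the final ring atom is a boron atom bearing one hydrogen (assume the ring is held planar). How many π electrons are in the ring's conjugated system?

The p orbitals form a continuous loop: the double-bond atoms are sp², each contributing one p electron; the boron has an empty p orbital. The ring is fully conjugated.
Counting π electrons: 1 × 2 = 2 from the double-bond unit + 0 from the BH atom = 2.

2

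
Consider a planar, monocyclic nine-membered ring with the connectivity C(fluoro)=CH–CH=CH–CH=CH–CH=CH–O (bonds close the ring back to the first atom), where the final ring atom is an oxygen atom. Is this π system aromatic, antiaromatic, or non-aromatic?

Every ring atom contributes a p orbital perpendicular to the ring (every atom in a ring double bond is sp² and brings one electron to the p orbital; the oxygen donates one lone pair from its p orbital), so the π system is cyclic and fully conjugated.
Tallying contributions gives 4 × 2 = 8 from the double-bond units + 2 from the O atom = 10.
Since 10 = 4·2 + 2, the ring meets the 4n+2 criterion.

Aromatic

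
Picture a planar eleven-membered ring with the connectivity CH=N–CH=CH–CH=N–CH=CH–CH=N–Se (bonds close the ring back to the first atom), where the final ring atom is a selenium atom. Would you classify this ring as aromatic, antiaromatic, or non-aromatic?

Antiaromatic

All ring atoms are sp² and supply a p orbital to the ring (the double-bond atoms are sp², each contributing one p electron; each sp² =N– keeps its lone pair in-plane and puts one electron into the π system; the selenium donates one lone pair from its p orbital); the conjugation is uninterrupted.
π-electron count: 5 × 2 = 10 from the double-bond units + 2 from the Se atom = 12.
A 4n π count (12, n = 3) in a planar conjugated ring means antiaromatic.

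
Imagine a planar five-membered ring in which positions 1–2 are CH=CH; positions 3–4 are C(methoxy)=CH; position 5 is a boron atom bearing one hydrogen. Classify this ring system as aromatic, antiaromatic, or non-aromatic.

Antiaromatic

The p orbitals form a continuous loop: the double-bond atoms are sp², each contributing one p electron; the boron has an empty p orbital. The ring is fully conjugated.
Adding the contributions, 2 × 2 = 4 from the double-bond units + 0 from the BH atom = 4.
4 is a 4n count (n = 1), so the planar conjugated ring is antiaromatic.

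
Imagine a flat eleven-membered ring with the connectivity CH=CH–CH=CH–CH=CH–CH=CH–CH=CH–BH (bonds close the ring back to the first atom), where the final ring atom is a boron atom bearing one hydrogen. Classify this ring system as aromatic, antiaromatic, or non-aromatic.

Every ring atom contributes a p orbital perpendicular to the ring (every atom in a ring double bond is sp² and brings one electron to the p orbital; the boron has an empty p orbital), so the π system is cyclic and fully conjugated.
Adding the contributions, 5 × 2 = 10 from the double-bond units + 0 from the BH atom = 10.
With 10 π electrons (n = 2), the Hückel 4n+2 condition holds.

Aromatic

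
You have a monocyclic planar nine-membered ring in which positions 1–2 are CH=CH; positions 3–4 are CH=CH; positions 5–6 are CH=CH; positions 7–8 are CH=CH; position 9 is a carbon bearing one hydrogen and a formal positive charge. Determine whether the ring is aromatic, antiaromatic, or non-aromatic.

Antiaromatic

Every ring atom contributes a p orbital perpendicular to the ring (the double-bond atoms are sp², each contributing one p electron; the carbocation has an empty p orbital), so the π system is cyclic and fully conjugated.
π-electron count: 4 × 2 = 8 from the double-bond units + 0 from the CH(+) atom = 8.
A 4n π count (8, n = 2) in a planar conjugated ring means antiaromatic.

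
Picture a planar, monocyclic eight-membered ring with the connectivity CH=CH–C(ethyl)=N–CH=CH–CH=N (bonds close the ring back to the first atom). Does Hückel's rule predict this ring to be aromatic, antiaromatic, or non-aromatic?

The p orbitals form a continuous loop: every atom in a ring double bond is sp² and brings one electron to the p orbital; each =N– nitrogen is pyridine-type (lone pair in the sp² plane, one electron in the p orbital). The ring is fully conjugated.
Adding the contributions, 4 × 2 = 8 from the 4 double-bond units.
With 8 = 4·2 π electrons, Hückel's rule classifies the planar ring as antiaromatic.

Antiaromatic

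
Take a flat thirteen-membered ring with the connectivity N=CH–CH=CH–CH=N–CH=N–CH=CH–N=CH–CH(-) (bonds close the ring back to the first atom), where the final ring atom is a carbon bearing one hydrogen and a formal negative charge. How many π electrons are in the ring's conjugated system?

Check conjugation: each doubly-bonded ring atom is sp² with one p-orbital electron; the doubly-bonded nitrogens are pyridine-type — their lone pairs lie in the ring plane, leaving one electron in the p orbital; the carbanion's lone pair occupies the p orbital — every position has a p orbital, so the cyclic π system is continuous.
Counting π electrons: 6 × 2 = 12 from the double-bond units + 2 from the CH(-) atom = 14.

14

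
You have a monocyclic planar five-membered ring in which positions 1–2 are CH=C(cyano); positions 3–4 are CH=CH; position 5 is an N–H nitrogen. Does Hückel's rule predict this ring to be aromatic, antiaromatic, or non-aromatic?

Aromatic

Check conjugation: the double-bond atoms are sp², each contributing one p electron; the pyrrole-type nitrogen donates its lone pair from the p orbital — every position has a p orbital, so the cyclic π system is continuous.
π-electron count: 2 × 2 = 4 from the double-bond units + 2 from the NH atom = 6.
Since 6 = 4·1 + 2, the ring meets the 4n+2 criterion.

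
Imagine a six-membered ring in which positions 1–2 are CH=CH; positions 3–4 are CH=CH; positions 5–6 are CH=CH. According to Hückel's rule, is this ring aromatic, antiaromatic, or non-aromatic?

Aromatic

All ring atoms are sp² and supply a p orbital to the ring (every atom in a ring double bond is sp² and brings one electron to the p orbital); the conjugation is uninterrupted.
Tallying contributions gives 3 × 2 = 6 from the 3 double-bond units.
6 = 4(1) + 2, which satisfies Hückel's 4n+2 rule.
This is benzene.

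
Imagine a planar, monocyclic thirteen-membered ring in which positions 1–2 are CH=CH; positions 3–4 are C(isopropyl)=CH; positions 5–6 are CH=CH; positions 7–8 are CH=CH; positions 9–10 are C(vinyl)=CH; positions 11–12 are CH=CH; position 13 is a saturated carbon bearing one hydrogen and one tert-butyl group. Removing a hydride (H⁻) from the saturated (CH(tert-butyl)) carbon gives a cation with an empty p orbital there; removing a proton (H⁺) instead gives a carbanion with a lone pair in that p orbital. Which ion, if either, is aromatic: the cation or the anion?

Once that carbon is sp², every ring atom has a p orbital and both ions are fully conjugated.
Cation: 6 × 2 + 0 = 12 π electrons → 4(3), antiaromatic.
Anion: 6 × 2 + 2 = 14 π electrons → 4(3)+2, aromatic.

The anion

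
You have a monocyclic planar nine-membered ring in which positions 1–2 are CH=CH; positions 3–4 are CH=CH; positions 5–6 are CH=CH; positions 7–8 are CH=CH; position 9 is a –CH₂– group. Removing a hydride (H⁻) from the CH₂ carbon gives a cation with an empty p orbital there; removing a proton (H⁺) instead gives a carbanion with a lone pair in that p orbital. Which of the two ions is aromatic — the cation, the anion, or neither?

The anion

Both ions have a continuous loop of p orbitals — each ring atom is sp².
Cation: 4 × 2 + 0 = 8 π electrons → 4(2), antiaromatic.
Anion: 4 × 2 + 2 = 10 π electrons → 4(2)+2, aromatic.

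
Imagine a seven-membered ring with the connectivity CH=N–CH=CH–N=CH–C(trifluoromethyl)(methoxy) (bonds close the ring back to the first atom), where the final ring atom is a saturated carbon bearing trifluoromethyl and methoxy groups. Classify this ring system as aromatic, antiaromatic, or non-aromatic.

The C(trifluoromethyl)(methoxy) carbon is saturated: that saturated carbon is sp³ and has no p orbital in the ring π system. Conjugation is not continuous around the ring.
Broken conjugation rules out both aromaticity and antiaromaticity.

Non-aromatic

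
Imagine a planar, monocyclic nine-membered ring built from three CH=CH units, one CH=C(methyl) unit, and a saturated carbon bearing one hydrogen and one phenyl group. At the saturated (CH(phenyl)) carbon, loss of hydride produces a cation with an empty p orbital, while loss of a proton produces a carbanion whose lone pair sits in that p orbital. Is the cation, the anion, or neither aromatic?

Both ions have a continuous loop of p orbitals — each ring atom is sp².
Cation: 4 × 2 + 0 = 8 π electrons → 4(2), antiaromatic.
Anion: 4 × 2 + 2 = 10 π electrons → 4(2)+2, aromatic.

The anion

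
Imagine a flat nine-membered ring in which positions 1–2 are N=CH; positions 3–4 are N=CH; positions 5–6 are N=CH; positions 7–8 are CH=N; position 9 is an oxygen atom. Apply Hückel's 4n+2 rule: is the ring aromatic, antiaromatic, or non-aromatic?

Every ring atom contributes a p orbital perpendicular to the ring (every atom in a ring double bond is sp² and brings one electron to the p orbital; each sp² =N– keeps its lone pair in-plane and puts one electron into the π system; the oxygen donates one lone pair from its p orbital), so the π system is cyclic and fully conjugated.
π-electron count: 4 × 2 = 8 from the double-bond units + 2 from the O atom = 10.
With 10 π electrons (n = 2), the Hückel 4n+2 condition holds.

Aromatic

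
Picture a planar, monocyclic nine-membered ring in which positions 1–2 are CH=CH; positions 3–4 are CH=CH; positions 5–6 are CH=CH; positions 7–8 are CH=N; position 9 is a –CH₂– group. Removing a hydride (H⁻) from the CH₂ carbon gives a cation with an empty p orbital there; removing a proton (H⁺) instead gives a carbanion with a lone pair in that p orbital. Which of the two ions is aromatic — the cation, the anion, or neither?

In both ions every ring atom is sp² and contributes a p orbital, so both rings are fully conjugated.
Cation: 4 × 2 + 0 = 8 π electrons → 4(2), antiaromatic.
Anion: 4 × 2 + 2 = 10 π electrons → 4(2)+2, aromatic.

The anion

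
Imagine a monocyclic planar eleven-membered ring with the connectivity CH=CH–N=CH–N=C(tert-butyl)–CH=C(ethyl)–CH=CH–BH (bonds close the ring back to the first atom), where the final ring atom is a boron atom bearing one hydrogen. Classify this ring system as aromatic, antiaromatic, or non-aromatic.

Aromatic

All ring atoms are sp² and supply a p orbital to the ring (each doubly-bonded ring atom is sp² with one p-orbital electron; the doubly-bonded nitrogens are pyridine-type — their lone pairs lie in the ring plane, leaving one electron in the p orbital; the boron has an empty p orbital); the conjugation is uninterrupted.
Adding the contributions, 5 × 2 = 10 from the double-bond units + 0 from the BH atom = 10.
That gives a 4n+2 count (10, n = 2).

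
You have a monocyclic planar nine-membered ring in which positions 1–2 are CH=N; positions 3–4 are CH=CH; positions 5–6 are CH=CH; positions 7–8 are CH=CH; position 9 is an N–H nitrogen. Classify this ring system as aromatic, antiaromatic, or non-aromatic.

All ring atoms are sp² and supply a p orbital to the ring (each doubly-bonded ring atom is sp² with one p-orbital electron; each sp² =N– keeps its lone pair in-plane and puts one electron into the π system; the pyrrole-type nitrogen donates its lone pair from the p orbital); the conjugation is uninterrupted.
Adding the contributions, 4 × 2 = 8 from the double-bond units + 2 from the NH atom = 10.
With 10 π electrons (n = 2), the Hückel 4n+2 condition holds.

Aromatic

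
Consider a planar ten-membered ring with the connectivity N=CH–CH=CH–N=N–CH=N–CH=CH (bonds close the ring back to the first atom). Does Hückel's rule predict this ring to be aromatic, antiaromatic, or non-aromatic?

Check conjugation: the double-bond atoms are sp², each contributing one p electron; each sp² =N– keeps its lone pair in-plane and puts one electron into the π system — every position has a p orbital, so the cyclic π system is continuous.
Counting π electrons: 5 × 2 = 10 from the 5 double-bond units.
Since 10 = 4·2 + 2, the ring meets the 4n+2 criterion.

Aromatic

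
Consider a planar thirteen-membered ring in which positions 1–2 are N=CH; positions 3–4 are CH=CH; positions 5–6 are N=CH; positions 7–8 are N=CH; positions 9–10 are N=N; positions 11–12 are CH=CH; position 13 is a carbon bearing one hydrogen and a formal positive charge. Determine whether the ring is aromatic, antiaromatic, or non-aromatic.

Check conjugation: the double-bond atoms are sp², each contributing one p electron; each sp² =N– keeps its lone pair in-plane and puts one electron into the π system; the carbocation has an empty p orbital — every position has a p orbital, so the cyclic π system is continuous.
Counting π electrons: 6 × 2 = 12 from the double-bond units + 0 from the CH(+) atom = 12.
A 4n π count (12, n = 3) in a planar conjugated ring means antiaromatic.

Antiaromatic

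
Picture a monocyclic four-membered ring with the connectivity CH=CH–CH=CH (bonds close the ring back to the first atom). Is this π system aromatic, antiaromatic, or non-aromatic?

Antiaromatic

Every ring atom contributes a p orbital perpendicular to the ring (the double-bond atoms are sp², each contributing one p electron), so the π system is cyclic and fully conjugated.
π-electron count: 2 × 2 = 4 from the 2 double-bond units.
4 is a 4n count (n = 1), so the planar conjugated ring is antiaromatic.
(This ring is cyclobutadiene.)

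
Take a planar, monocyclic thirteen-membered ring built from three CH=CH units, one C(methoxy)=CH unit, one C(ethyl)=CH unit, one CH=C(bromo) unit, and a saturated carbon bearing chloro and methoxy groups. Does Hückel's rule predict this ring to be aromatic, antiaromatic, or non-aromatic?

The C(chloro)(methoxy) carbon is saturated: that saturated carbon is sp³ and has no p orbital in the ring π system. Conjugation is not continuous around the ring.
Hückel's rule only applies to fully conjugated rings, so this one is simply non-aromatic.

Non-aromatic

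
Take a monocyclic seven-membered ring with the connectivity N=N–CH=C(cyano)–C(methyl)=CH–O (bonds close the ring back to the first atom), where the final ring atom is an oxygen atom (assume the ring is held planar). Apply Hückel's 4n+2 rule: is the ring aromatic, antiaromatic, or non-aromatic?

Antiaromatic

Check conjugation: each doubly-bonded ring atom is sp² with one p-orbital electron; the doubly-bonded nitrogens are pyridine-type — their lone pairs lie in the ring plane, leaving one electron in the p orbital; the oxygen donates one lone pair from its p orbital — every position has a p orbital, so the cyclic π system is continuous.
π-electron count: 3 × 2 = 6 from the double-bond units + 2 from the O atom = 8.
With 8 = 4·2 π electrons, Hückel's rule classifies the planar ring as antiaromatic.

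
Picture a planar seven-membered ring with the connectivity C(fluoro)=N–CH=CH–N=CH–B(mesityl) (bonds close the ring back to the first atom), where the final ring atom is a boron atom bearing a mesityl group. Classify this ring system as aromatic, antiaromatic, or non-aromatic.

Aromatic

All ring atoms are sp² and supply a p orbital to the ring (every atom in a ring double bond is sp² and brings one electron to the p orbital; the doubly-bonded nitrogens are pyridine-type — their lone pairs lie in the ring plane, leaving one electron in the p orbital; the boron has an empty p orbital); the conjugation is uninterrupted.
Adding the contributions, 3 × 2 = 6 from the double-bond units + 0 from the B(mesityl) atom = 6.
With 6 π electrons (n = 1), the Hückel 4n+2 condition holds.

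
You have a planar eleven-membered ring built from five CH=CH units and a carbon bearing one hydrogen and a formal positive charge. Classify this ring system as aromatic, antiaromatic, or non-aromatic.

Aromatic

The p orbitals form a continuous loop: the double-bond atoms are sp², each contributing one p electron; the carbocation has an empty p orbital. The ring is fully conjugated.
Adding the contributions, 5 × 2 = 10 from the double-bond units + 0 from the CH(+) atom = 10.
10 = 4(2) + 2, which satisfies Hückel's 4n+2 rule.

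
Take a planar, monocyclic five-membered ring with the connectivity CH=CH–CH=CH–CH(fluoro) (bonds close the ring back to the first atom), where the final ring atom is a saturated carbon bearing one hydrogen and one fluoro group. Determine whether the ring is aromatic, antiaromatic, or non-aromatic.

Non-aromatic

The CH(fluoro) carbon is saturated: that saturated carbon is sp³ and has no p orbital in the ring π system. Conjugation is not continuous around the ring.
A ring that is not fully conjugated cannot be aromatic or antiaromatic regardless of its π-electron count.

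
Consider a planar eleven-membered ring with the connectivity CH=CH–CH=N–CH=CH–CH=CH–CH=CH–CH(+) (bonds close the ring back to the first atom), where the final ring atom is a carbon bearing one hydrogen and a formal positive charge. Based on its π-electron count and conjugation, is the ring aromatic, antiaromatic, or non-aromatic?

Aromatic

Check conjugation: every atom in a ring double bond is sp² and brings one electron to the p orbital; each sp² =N– keeps its lone pair in-plane and puts one electron into the π system; the carbocation has an empty p orbital — every position has a p orbital, so the cyclic π system is continuous.
Tallying contributions gives 5 × 2 = 10 from the double-bond units + 0 from the CH(+) atom = 10.
That gives a 4n+2 count (10, n = 2).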